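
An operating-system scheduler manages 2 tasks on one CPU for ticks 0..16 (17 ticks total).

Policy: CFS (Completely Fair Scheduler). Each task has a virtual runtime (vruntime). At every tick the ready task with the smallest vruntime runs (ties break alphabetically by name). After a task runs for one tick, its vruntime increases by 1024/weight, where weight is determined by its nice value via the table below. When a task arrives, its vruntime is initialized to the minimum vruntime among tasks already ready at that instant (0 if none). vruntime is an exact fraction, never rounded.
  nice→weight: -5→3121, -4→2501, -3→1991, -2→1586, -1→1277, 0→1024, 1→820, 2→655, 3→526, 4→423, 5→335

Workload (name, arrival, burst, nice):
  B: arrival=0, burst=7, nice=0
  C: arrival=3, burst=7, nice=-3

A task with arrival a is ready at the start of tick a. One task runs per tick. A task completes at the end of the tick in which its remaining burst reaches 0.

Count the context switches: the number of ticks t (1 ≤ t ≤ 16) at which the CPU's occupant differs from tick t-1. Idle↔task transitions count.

context switches = 8

t=0: vr[B=0] → run B
t=1: vr[B=1] → run B
t=2: vr[B=2] → run B
t=3: vr[B=3 C=3] → run B
t=4: vr[B=4 C=3] → run C
t=5: vr[B=4 C=6997/1991] → run C
t=6: vr[B=4 C=8021/1991] → run B
t=7: vr[B=5 C=8021/1991] → run C
t=8: vr[B=5 C=9045/1991] → run C
t=9: vr[B=5 C=10069/1991] → run B
t=10: vr[B=6 C=10069/1991] → run C
t=11: vr[B=6 C=11093/1991] → run C
t=12: vr[B=6 C=12117/1991] → run B
t=13: vr[C=12117/1991] → run C
t=14: (idle)
t=15: (idle)
t=16: (idle)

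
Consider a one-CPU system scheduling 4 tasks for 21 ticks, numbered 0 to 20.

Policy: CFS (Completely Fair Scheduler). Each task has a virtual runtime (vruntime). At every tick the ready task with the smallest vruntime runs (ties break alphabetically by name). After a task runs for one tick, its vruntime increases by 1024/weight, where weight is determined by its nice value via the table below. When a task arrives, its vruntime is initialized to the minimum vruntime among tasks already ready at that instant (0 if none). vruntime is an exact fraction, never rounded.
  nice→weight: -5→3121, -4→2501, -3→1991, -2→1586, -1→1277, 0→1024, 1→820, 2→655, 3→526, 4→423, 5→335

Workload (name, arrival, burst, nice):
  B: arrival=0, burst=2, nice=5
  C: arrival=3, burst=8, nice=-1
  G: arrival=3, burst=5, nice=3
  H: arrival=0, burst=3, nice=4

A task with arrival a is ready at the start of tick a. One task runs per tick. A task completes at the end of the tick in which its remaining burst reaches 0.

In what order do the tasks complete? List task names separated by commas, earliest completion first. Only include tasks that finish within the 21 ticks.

completion order = B, H, C, G

t=0: vr[B=0 H=0] → run B
t=1: vr[B=1024/335 H=0] → run H
t=2: vr[B=1024/335 H=1024/423] → run H
t=3: vr[B=1024/335 C=1024/335 G=1024/335 H=2048/423] → run B
t=4: vr[C=1024/335 G=1024/335 H=2048/423] → run C
t=5: vr[C=1650688/427795 G=1024/335 H=2048/423] → run G
t=6: vr[C=1650688/427795 G=440832/88105 H=2048/423] → run C
t=7: vr[C=1993728/427795 G=440832/88105 H=2048/423] → run C
t=8: vr[C=2336768/427795 G=440832/88105 H=2048/423] → run H
t=9: vr[C=2336768/427795 G=440832/88105] → run G
t=10: vr[C=2336768/427795 G=612352/88105] → run C
t=11: vr[C=2679808/427795 G=612352/88105] → run C
t=12: vr[C=3022848/427795 G=612352/88105] → run G
t=13: vr[C=3022848/427795 G=783872/88105] → run C
t=14: vr[C=3365888/427795 G=783872/88105] → run C
t=15: vr[C=3708928/427795 G=783872/88105] → run C
t=16: vr[G=783872/88105] → run G
t=17: vr[G=955392/88105] → run G
t=18: (idle)
t=19: (idle)
t=20: (idle)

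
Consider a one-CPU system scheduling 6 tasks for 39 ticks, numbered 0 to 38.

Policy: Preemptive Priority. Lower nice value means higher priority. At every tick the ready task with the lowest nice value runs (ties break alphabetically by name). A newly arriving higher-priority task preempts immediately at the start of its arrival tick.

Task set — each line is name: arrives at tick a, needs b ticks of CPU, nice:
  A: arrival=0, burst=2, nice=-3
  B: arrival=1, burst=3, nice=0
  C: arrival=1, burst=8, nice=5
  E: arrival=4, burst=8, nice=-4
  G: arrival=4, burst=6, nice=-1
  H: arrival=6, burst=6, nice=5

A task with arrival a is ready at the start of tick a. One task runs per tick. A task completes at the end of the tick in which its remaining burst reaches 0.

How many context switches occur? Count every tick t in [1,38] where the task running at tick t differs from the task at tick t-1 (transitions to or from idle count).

context switches = 7

t=0: ready={A} → run A
t=1: ready={A,B,C} → run A
t=2: ready={B,C} → run B
t=3: ready={B,C} → run B
t=4: ready={B,C,E,G} → run E
t=5: ready={B,C,E,G} → run E
t=6: ready={B,C,E,G,H} → run E
t=7: ready={B,C,E,G,H} → run E
t=8: ready={B,C,E,G,H} → run E
t=9: ready={B,C,E,G,H} → run E
t=10: ready={B,C,E,G,H} → run E
t=11: ready={B,C,E,G,H} → run E
t=12: ready={B,C,G,H} → run G
t=13: ready={B,C,G,H} → run G
t=14: ready={B,C,G,H} → run G
t=15: ready={B,C,G,H} → run G
t=16: ready={B,C,G,H} → run G
t=17: ready={B,C,G,H} → run G
t=18: ready={B,C,H} → run B
t=19: ready={C,H} → run C
t=20: ready={C,H} → run C
t=21: ready={C,H} → run C
t=22: ready={C,H} → run C
t=23: ready={C,H} → run C
t=24: ready={C,H} → run C
t=25: ready={C,H} → run C
t=26: ready={C,H} → run C
t=27: ready={H} → run H
t=28: ready={H} → run H
t=29: ready={H} → run H
t=30: ready={H} → run H
t=31: ready={H} → run H
t=32: ready={H} → run H
t=33: (idle)
t=34: (idle)
t=35: (idle)
t=36: (idle)
t=37: (idle)
t=38: (idle)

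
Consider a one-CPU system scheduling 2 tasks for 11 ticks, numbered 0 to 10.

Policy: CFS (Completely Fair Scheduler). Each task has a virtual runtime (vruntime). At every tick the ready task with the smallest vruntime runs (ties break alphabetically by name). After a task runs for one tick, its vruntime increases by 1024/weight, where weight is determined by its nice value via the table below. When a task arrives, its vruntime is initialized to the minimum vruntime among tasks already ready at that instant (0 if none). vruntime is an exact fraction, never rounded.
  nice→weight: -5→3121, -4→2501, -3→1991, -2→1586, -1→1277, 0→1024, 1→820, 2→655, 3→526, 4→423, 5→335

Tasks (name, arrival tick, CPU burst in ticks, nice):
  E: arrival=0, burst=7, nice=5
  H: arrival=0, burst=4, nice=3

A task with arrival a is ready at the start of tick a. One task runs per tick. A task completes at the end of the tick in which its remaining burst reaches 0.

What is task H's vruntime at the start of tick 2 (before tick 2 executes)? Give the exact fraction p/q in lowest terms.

vruntime(H, start of tick 2) = 512/263

t=0: vr[E=0 H=0] → run E
t=1: vr[E=1024/335 H=0] → run H
t=2: vr[E=1024/335 H=512/263] → run H
t=3: vr[E=1024/335 H=1024/263] → run E
t=4: vr[E=2048/335 H=1024/263] → run H
t=5: vr[E=2048/335 H=1536/263] → run H
t=6: vr[E=2048/335] → run E
t=7: vr[E=3072/335] → run E
t=8: vr[E=4096/335] → run E
t=9: vr[E=1024/67] → run E
t=10: vr[E=6144/335] → run E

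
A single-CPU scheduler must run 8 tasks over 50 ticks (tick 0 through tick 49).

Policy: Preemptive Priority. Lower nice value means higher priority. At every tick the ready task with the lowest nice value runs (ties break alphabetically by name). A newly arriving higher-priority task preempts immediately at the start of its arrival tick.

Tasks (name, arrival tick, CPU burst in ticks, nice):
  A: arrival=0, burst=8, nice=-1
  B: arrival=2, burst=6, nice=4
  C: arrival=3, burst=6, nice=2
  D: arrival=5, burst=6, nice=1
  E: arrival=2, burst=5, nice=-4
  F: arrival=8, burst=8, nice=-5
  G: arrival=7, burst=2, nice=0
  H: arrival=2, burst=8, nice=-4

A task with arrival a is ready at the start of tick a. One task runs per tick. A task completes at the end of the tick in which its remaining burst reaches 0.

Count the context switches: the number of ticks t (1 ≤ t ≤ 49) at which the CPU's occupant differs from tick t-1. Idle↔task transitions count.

context switches = 10

t=0: ready={A} → run A
t=1: ready={A} → run A
t=2: ready={A,B,E,H} → run E
t=3: ready={A,B,C,E,H} → run E
t=4: ready={A,B,C,E,H} → run E
t=5: ready={A,B,C,D,E,H} → run E
t=6: ready={A,B,C,D,E,H} → run E
t=7: ready={A,B,C,D,G,H} → run H
t=8: ready={A,B,C,D,F,G,H} → run F
t=9: ready={A,B,C,D,F,G,H} → run F
t=10: ready={A,B,C,D,F,G,H} → run F
t=11: ready={A,B,C,D,F,G,H} → run F
t=12: ready={A,B,C,D,F,G,H} → run F
t=13: ready={A,B,C,D,F,G,H} → run F
t=14: ready={A,B,C,D,F,G,H} → run F
t=15: ready={A,B,C,D,F,G,H} → run F
t=16: ready={A,B,C,D,G,H} → run H
t=17: ready={A,B,C,D,G,H} → run H
t=18: ready={A,B,C,D,G,H} → run H
t=19: ready={A,B,C,D,G,H} → run H
t=20: ready={A,B,C,D,G,H} → run H
t=21: ready={A,B,C,D,G,H} → run H
t=22: ready={A,B,C,D,G,H} → run H
t=23: ready={A,B,C,D,G} → run A
t=24: ready={A,B,C,D,G} → run A
t=25: ready={A,B,C,D,G} → run A
t=26: ready={A,B,C,D,G} → run A
t=27: ready={A,B,C,D,G} → run A
t=28: ready={A,B,C,D,G} → run A
t=29: ready={B,C,D,G} → run G
t=30: ready={B,C,D,G} → run G
t=31: ready={B,C,D} → run D
t=32: ready={B,C,D} → run D
t=33: ready={B,C,D} → run D
t=34: ready={B,C,D} → run D
t=35: ready={B,C,D} → run D
t=36: ready={B,C,D} → run D
t=37: ready={B,C} → run C
t=38: ready={B,C} → run C
t=39: ready={B,C} → run C
t=40: ready={B,C} → run C
t=41: ready={B,C} → run C
t=42: ready={B,C} → run C
t=43: ready={B} → run B
t=44: ready={B} → run B
t=45: ready={B} → run B
t=46: ready={B} → run B
t=47: ready={B} → run B
t=48: ready={B} → run B
t=49: (idle)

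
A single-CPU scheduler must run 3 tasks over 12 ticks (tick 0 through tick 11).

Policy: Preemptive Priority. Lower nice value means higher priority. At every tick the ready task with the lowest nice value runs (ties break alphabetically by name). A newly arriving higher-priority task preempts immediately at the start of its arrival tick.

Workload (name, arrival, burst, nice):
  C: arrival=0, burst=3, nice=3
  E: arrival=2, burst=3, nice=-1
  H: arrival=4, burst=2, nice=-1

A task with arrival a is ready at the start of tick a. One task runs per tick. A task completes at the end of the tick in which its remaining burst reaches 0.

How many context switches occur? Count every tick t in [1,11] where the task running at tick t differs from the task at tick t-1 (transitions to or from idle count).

context switches = 4

t=0: ready={C} → run C
t=1: ready={C} → run C
t=2: ready={C,E} → run E
t=3: ready={C,E} → run E
t=4: ready={C,E,H} → run E
t=5: ready={C,H} → run H
t=6: ready={C,H} → run H
t=7: ready={C} → run C
t=8: (idle)
t=9: (idle)
t=10: (idle)
t=11: (idle)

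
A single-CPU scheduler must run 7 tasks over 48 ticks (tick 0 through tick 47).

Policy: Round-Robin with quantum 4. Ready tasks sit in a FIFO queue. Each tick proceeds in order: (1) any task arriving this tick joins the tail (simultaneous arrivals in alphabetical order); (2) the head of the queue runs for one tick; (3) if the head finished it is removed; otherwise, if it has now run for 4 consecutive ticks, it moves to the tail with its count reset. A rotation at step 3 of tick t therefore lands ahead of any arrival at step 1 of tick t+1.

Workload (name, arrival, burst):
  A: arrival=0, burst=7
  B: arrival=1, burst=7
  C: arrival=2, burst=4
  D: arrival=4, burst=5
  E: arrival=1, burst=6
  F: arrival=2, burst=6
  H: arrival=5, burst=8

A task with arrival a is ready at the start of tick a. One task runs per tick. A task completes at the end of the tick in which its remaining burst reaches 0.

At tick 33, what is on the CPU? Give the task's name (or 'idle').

t=0: queue=[A] q_used=0 → run A
t=1: queue=[A,B,E] q_used=1 → run A
t=2: queue=[A,B,E,C,F] q_used=2 → run A
t=3: queue=[A,B,E,C,F] q_used=3 → run A
t=4: queue=[B,E,C,F,A,D] q_used=0 → run B
t=5: queue=[B,E,C,F,A,D,H] q_used=1 → run B
t=6: queue=[B,E,C,F,A,D,H] q_used=2 → run B
t=7: queue=[B,E,C,F,A,D,H] q_used=3 → run B
t=8: queue=[E,C,F,A,D,H,B] q_used=0 → run E
t=9: queue=[E,C,F,A,D,H,B] q_used=1 → run E
t=10: queue=[E,C,F,A,D,H,B] q_used=2 → run E
t=11: queue=[E,C,F,A,D,H,B] q_used=3 → run E
t=12: queue=[C,F,A,D,H,B,E] q_used=0 → run C
t=13: queue=[C,F,A,D,H,B,E] q_used=1 → run C
t=14: queue=[C,F,A,D,H,B,E] q_used=2 → run C
t=15: queue=[C,F,A,D,H,B,E] q_used=3 → run C
t=16: queue=[F,A,D,H,B,E] q_used=0 → run F
t=17: queue=[F,A,D,H,B,E] q_used=1 → run F
t=18: queue=[F,A,D,H,B,E] q_used=2 → run F
t=19: queue=[F,A,D,H,B,E] q_used=3 → run F
t=20: queue=[A,D,H,B,E,F] q_used=0 → run A
t=21: queue=[A,D,H,B,E,F] q_used=1 → run A
t=22: queue=[A,D,H,B,E,F] q_used=2 → run A
t=23: queue=[D,H,B,E,F] q_used=0 → run D
t=24: queue=[D,H,B,E,F] q_used=1 → run D
t=25: queue=[D,H,B,E,F] q_used=2 → run D
t=26: queue=[D,H,B,E,F] q_used=3 → run D
t=27: queue=[H,B,E,F,D] q_used=0 → run H
t=28: queue=[H,B,E,F,D] q_used=1 → run H
t=29: queue=[H,B,E,F,D] q_used=2 → run H
t=30: queue=[H,B,E,F,D] q_used=3 → run H
t=31: queue=[B,E,F,D,H] q_used=0 → run B
t=32: queue=[B,E,F,D,H] q_used=1 → run B
t=33: queue=[B,E,F,D,H] q_used=2 → run B
t=34: queue=[E,F,D,H] q_used=0 → run E
t=35: queue=[E,F,D,H] q_used=1 → run E
t=36: queue=[F,D,H] q_used=0 → run F
t=37: queue=[F,D,H] q_used=1 → run F
t=38: queue=[D,H] q_used=0 → run D
t=39: queue=[H] q_used=0 → run H
t=40: queue=[H] q_used=1 → run H
t=41: queue=[H] q_used=2 → run H
t=42: queue=[H] q_used=3 → run H
t=43: (idle)
t=44: (idle)
t=45: (idle)
t=46: (idle)
t=47: (idle)

running at tick 33 = B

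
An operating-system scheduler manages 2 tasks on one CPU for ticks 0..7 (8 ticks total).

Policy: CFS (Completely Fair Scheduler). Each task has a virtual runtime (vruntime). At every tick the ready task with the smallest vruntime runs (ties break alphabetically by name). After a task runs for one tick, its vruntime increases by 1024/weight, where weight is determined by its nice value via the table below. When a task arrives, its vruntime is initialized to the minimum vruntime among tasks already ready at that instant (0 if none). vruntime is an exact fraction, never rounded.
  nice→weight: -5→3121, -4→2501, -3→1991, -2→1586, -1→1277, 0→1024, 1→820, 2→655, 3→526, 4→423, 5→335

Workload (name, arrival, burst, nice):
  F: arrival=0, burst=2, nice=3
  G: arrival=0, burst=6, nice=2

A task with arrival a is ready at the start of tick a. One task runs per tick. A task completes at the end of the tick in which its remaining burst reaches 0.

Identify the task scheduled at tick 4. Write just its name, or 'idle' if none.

t=0: vr[F=0 G=0] → run F
t=1: vr[F=512/263 G=0] → run G
t=2: vr[F=512/263 G=1024/655] → run G
t=3: vr[F=512/263 G=2048/655] → run F
t=4: vr[G=2048/655] → run G
t=5: vr[G=3072/655] → run G
t=6: vr[G=4096/655] → run G
t=7: vr[G=1024/131] → run G

running at tick 4 = G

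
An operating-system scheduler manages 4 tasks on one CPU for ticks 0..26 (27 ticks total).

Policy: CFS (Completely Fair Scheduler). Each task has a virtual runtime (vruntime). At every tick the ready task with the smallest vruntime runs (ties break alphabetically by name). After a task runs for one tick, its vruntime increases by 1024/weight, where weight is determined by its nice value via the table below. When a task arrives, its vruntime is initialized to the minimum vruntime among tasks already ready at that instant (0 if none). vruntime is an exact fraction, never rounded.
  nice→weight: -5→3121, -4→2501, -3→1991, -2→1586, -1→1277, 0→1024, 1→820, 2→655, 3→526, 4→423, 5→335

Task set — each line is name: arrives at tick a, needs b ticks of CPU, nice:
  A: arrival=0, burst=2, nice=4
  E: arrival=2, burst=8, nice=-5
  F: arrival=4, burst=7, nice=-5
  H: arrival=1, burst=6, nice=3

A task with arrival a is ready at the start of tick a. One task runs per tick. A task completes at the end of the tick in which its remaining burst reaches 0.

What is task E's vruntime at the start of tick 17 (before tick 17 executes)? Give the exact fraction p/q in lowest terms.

t=0: vr[A=0] → run A
t=1: vr[A=1024/423 H=1024/423] → run A
t=2: vr[E=1024/423 H=1024/423] → run E
t=3: vr[E=3629056/1320183 H=1024/423] → run H
t=4: vr[E=3629056/1320183 F=3629056/1320183 H=485888/111249] → run E
t=5: vr[E=4062208/1320183 F=3629056/1320183 H=485888/111249] → run F
t=6: vr[E=4062208/1320183 F=4062208/1320183 H=485888/111249] → run E
t=7: vr[E=4495360/1320183 F=4062208/1320183 H=485888/111249] → run F
t=8: vr[E=4495360/1320183 F=4495360/1320183 H=485888/111249] → run E
t=9: vr[E=4928512/1320183 F=4495360/1320183 H=485888/111249] → run F
t=10: vr[E=4928512/1320183 F=4928512/1320183 H=485888/111249] → run E
t=11: vr[E=5361664/1320183 F=4928512/1320183 H=485888/111249] → run F
t=12: vr[E=5361664/1320183 F=5361664/1320183 H=485888/111249] → run E
t=13: vr[E=5794816/1320183 F=5361664/1320183 H=485888/111249] → run F
t=14: vr[E=5794816/1320183 F=5794816/1320183 H=485888/111249] → run H
t=15: vr[E=5794816/1320183 F=5794816/1320183 H=702464/111249] → run E
t=16: vr[E=6227968/1320183 F=5794816/1320183 H=702464/111249] → run F
t=17: vr[E=6227968/1320183 F=6227968/1320183 H=702464/111249] → run E
t=18: vr[F=6227968/1320183 H=702464/111249] → run F
t=19: vr[H=702464/111249] → run H
t=20: vr[H=919040/111249] → run H
t=21: vr[H=1135616/111249] → run H
t=22: vr[H=1352192/111249] → run H
t=23: (idle)
t=24: (idle)
t=25: (idle)
t=26: (idle)

vruntime(E, start of tick 17) = 6227968/1320183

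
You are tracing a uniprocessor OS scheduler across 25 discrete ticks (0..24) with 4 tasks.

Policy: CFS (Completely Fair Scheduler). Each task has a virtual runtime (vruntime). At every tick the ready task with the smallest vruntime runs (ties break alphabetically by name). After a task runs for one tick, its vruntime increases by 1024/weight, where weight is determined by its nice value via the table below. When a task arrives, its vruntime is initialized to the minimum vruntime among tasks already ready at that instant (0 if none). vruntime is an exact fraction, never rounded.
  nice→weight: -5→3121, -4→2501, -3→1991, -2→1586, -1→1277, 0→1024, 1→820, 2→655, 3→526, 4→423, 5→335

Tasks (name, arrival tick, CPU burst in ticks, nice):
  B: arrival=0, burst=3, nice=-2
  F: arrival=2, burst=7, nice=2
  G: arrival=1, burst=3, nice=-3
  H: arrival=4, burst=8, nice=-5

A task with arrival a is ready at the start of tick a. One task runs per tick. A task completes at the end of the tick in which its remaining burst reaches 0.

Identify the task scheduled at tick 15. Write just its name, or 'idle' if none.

t=0: vr[B=0] → run B
t=1: vr[B=512/793 G=512/793] → run B
t=2: vr[B=1024/793 F=512/793 G=512/793] → run F
t=3: vr[B=1024/793 F=1147392/519415 G=512/793] → run G
t=4: vr[B=1024/793 F=1147392/519415 G=1831424/1578863 H=1831424/1578863] → run G
t=5: vr[B=1024/793 F=1147392/519415 G=2643456/1578863 H=1831424/1578863] → run H
t=6: vr[B=1024/793 F=1147392/519415 G=2643456/1578863 H=7332630016/4927631423] → run B
t=7: vr[F=1147392/519415 G=2643456/1578863 H=7332630016/4927631423] → run H
t=8: vr[F=1147392/519415 G=2643456/1578863 H=8949385728/4927631423] → run G
t=9: vr[F=1147392/519415 H=8949385728/4927631423] → run H
t=10: vr[F=1147392/519415 H=10566141440/4927631423] → run H
t=11: vr[F=1147392/519415 H=12182897152/4927631423] → run F
t=12: vr[F=1959424/519415 H=12182897152/4927631423] → run H
t=13: vr[F=1959424/519415 H=13799652864/4927631423] → run H
t=14: vr[F=1959424/519415 H=15416408576/4927631423] → run H
t=15: vr[F=1959424/519415 H=17033164288/4927631423] → run H
t=16: vr[F=1959424/519415] → run F
t=17: vr[F=2771456/519415] → run F
t=18: vr[F=3583488/519415] → run F
t=19: vr[F=879104/103883] → run F
t=20: vr[F=5207552/519415] → run F
t=21: (idle)
t=22: (idle)
t=23: (idle)
t=24: (idle)

running at tick 15 = H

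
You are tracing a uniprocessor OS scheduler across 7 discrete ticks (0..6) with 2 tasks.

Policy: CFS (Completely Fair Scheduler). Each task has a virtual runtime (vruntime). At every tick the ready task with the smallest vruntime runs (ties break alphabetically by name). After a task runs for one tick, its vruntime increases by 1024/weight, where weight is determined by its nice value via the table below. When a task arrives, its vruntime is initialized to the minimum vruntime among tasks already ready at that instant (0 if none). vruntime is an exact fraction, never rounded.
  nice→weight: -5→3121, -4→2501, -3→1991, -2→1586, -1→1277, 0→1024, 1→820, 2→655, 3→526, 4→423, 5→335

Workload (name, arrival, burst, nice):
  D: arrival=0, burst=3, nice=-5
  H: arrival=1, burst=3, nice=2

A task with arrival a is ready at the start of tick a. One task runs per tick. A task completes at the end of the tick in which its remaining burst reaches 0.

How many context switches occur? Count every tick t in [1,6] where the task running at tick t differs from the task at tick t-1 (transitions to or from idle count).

context switches = 4

t=0: vr[D=0] → run D
t=1: vr[D=1024/3121 H=1024/3121] → run D
t=2: vr[D=2048/3121 H=1024/3121] → run H
t=3: vr[D=2048/3121 H=3866624/2044255] → run D
t=4: vr[H=3866624/2044255] → run H
t=5: vr[H=7062528/2044255] → run H
t=6: (idle)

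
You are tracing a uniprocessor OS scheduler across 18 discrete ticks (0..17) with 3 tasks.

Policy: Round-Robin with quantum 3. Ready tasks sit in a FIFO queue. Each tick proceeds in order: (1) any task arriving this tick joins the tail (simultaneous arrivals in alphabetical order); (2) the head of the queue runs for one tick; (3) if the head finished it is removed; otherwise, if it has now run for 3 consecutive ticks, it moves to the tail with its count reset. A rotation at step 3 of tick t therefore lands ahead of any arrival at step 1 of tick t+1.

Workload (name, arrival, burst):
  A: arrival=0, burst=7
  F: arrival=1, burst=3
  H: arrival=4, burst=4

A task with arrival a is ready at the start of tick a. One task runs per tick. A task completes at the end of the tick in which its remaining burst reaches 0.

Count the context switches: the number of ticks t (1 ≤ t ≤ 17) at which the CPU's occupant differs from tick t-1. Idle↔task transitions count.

t=0: queue=[A] q_used=0 → run A
t=1: queue=[A,F] q_used=1 → run A
t=2: queue=[A,F] q_used=2 → run A
t=3: queue=[F,A] q_used=0 → run F
t=4: queue=[F,A,H] q_used=1 → run F
t=5: queue=[F,A,H] q_used=2 → run F
t=6: queue=[A,H] q_used=0 → run A
t=7: queue=[A,H] q_used=1 → run A
t=8: queue=[A,H] q_used=2 → run A
t=9: queue=[H,A] q_used=0 → run H
t=10: queue=[H,A] q_used=1 → run H
t=11: queue=[H,A] q_used=2 → run H
t=12: queue=[A,H] q_used=0 → run A
t=13: queue=[H] q_used=0 → run H
t=14: (idle)
t=15: (idle)
t=16: (idle)
t=17: (idle)

context switches = 6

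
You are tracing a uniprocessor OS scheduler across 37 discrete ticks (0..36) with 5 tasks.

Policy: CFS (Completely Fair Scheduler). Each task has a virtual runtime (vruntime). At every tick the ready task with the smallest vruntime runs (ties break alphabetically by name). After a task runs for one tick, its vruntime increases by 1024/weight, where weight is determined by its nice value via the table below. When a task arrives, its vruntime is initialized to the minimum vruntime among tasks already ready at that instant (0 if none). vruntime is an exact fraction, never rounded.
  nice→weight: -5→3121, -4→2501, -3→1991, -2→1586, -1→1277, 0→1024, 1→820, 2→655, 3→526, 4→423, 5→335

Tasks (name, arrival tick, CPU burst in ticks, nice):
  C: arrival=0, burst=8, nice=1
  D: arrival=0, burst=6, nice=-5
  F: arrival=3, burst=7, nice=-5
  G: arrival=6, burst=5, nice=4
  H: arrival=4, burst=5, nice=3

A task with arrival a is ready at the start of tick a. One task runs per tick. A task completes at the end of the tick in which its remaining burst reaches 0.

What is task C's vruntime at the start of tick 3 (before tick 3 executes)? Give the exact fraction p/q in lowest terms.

t=0: vr[C=0 D=0] → run C
t=1: vr[C=256/205 D=0] → run D
t=2: vr[C=256/205 D=1024/3121] → run D
t=3: vr[C=256/205 D=2048/3121 F=2048/3121] → run D
t=4: vr[C=256/205 D=3072/3121 F=2048/3121 H=2048/3121] → run F
t=5: vr[C=256/205 D=3072/3121 F=3072/3121 H=2048/3121] → run H
t=6: vr[C=256/205 D=3072/3121 F=3072/3121 G=3072/3121 H=2136576/820823] → run D
t=7: vr[C=256/205 D=4096/3121 F=3072/3121 G=3072/3121 H=2136576/820823] → run F
t=8: vr[C=256/205 D=4096/3121 F=4096/3121 G=3072/3121 H=2136576/820823] → run G
t=9: vr[C=256/205 D=4096/3121 F=4096/3121 G=4495360/1320183 H=2136576/820823] → run C
t=10: vr[C=512/205 D=4096/3121 F=4096/3121 G=4495360/1320183 H=2136576/820823] → run D
t=11: vr[C=512/205 D=5120/3121 F=4096/3121 G=4495360/1320183 H=2136576/820823] → run F
t=12: vr[C=512/205 D=5120/3121 F=5120/3121 G=4495360/1320183 H=2136576/820823] → run D
t=13: vr[C=512/205 F=5120/3121 G=4495360/1320183 H=2136576/820823] → run F
t=14: vr[C=512/205 F=6144/3121 G=4495360/1320183 H=2136576/820823] → run F
t=15: vr[C=512/205 F=7168/3121 G=4495360/1320183 H=2136576/820823] → run F
t=16: vr[C=512/205 F=8192/3121 G=4495360/1320183 H=2136576/820823] → run C
t=17: vr[C=768/205 F=8192/3121 G=4495360/1320183 H=2136576/820823] → run H
t=18: vr[C=768/205 F=8192/3121 G=4495360/1320183 H=3734528/820823] → run F
t=19: vr[C=768/205 G=4495360/1320183 H=3734528/820823] → run G
t=20: vr[C=768/205 G=7691264/1320183 H=3734528/820823] → run C
t=21: vr[C=1024/205 G=7691264/1320183 H=3734528/820823] → run H
t=22: vr[C=1024/205 G=7691264/1320183 H=5332480/820823] → run C
t=23: vr[C=256/41 G=7691264/1320183 H=5332480/820823] → run G
t=24: vr[C=256/41 G=3629056/440061 H=5332480/820823] → run C
t=25: vr[C=1536/205 G=3629056/440061 H=5332480/820823] → run H
t=26: vr[C=1536/205 G=3629056/440061 H=6930432/820823] → run C
t=27: vr[C=1792/205 G=3629056/440061 H=6930432/820823] → run G
t=28: vr[C=1792/205 G=14083072/1320183 H=6930432/820823] → run H
t=29: vr[C=1792/205 G=14083072/1320183] → run C
t=30: vr[G=14083072/1320183] → run G
t=31: (idle)
t=32: (idle)
t=33: (idle)
t=34: (idle)
t=35: (idle)
t=36: (idle)

vruntime(C, start of tick 3) = 256/205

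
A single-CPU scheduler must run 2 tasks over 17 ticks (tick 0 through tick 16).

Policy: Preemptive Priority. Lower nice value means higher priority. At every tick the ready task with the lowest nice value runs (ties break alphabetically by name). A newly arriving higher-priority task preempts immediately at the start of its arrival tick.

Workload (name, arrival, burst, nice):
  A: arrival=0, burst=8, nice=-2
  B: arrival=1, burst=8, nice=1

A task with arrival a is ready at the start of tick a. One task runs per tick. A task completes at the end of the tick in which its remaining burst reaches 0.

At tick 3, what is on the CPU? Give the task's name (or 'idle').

running at tick 3 = A

t=0: ready={A} → run A
t=1: ready={A,B} → run A
t=2: ready={A,B} → run A
t=3: ready={A,B} → run A
t=4: ready={A,B} → run A
t=5: ready={A,B} → run A
t=6: ready={A,B} → run A
t=7: ready={A,B} → run A
t=8: ready={B} → run B
t=9: ready={B} → run B
t=10: ready={B} → run B
t=11: ready={B} → run B
t=12: ready={B} → run B
t=13: ready={B} → run B
t=14: ready={B} → run B
t=15: ready={B} → run B
t=16: (idle)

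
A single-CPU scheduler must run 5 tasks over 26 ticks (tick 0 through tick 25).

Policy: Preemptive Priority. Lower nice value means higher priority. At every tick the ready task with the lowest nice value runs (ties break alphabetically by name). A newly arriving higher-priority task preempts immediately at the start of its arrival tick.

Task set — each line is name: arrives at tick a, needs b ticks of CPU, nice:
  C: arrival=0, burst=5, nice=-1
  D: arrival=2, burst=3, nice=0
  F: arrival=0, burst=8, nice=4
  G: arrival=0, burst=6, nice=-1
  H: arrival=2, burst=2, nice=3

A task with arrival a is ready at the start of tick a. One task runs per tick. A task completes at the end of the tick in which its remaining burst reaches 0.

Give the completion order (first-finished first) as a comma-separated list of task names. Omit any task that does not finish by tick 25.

completion order = C, G, D, H, F

t=0: ready={C,F,G} → run C
t=1: ready={C,F,G} → run C
t=2: ready={C,D,F,G,H} → run C
t=3: ready={C,D,F,G,H} → run C
t=4: ready={C,D,F,G,H} → run C
t=5: ready={D,F,G,H} → run G
t=6: ready={D,F,G,H} → run G
t=7: ready={D,F,G,H} → run G
t=8: ready={D,F,G,H} → run G
t=9: ready={D,F,G,H} → run G
t=10: ready={D,F,G,H} → run G
t=11: ready={D,F,H} → run D
t=12: ready={D,F,H} → run D
t=13: ready={D,F,H} → run D
t=14: ready={F,H} → run H
t=15: ready={F,H} → run H
t=16: ready={F} → run F
t=17: ready={F} → run F
t=18: ready={F} → run F
t=19: ready={F} → run F
t=20: ready={F} → run F
t=21: ready={F} → run F
t=22: ready={F} → run F
t=23: ready={F} → run F
t=24: (idle)
t=25: (idle)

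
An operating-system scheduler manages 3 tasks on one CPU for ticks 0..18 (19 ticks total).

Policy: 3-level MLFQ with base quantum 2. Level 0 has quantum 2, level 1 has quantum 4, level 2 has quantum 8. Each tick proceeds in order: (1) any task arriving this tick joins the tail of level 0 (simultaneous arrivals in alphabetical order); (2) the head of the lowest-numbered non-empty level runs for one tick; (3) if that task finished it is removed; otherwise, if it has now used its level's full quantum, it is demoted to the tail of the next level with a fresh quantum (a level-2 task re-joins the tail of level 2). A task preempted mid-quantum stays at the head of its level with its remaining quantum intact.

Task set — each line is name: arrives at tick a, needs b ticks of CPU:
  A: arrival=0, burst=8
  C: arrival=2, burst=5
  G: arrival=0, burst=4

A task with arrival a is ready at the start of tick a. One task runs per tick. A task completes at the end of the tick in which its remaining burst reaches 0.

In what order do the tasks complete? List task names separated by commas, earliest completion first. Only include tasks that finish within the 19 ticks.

t=0: L0/L1/L2 = AG/-/- → run A
t=1: L0/L1/L2 = AG/-/- → run A
t=2: L0/L1/L2 = GC/A/- → run G
t=3: L0/L1/L2 = GC/A/- → run G
t=4: L0/L1/L2 = C/AG/- → run C
t=5: L0/L1/L2 = C/AG/- → run C
t=6: L0/L1/L2 = -/AGC/- → run A
t=7: L0/L1/L2 = -/AGC/- → run A
t=8: L0/L1/L2 = -/AGC/- → run A
t=9: L0/L1/L2 = -/AGC/- → run A
t=10: L0/L1/L2 = -/GC/A → run G
t=11: L0/L1/L2 = -/GC/A → run G
t=12: L0/L1/L2 = -/C/A → run C
t=13: L0/L1/L2 = -/C/A → run C
t=14: L0/L1/L2 = -/C/A → run C
t=15: L0/L1/L2 = -/-/A → run A
t=16: L0/L1/L2 = -/-/A → run A
t=17: (idle)
t=18: (idle)

completion order = G, C, A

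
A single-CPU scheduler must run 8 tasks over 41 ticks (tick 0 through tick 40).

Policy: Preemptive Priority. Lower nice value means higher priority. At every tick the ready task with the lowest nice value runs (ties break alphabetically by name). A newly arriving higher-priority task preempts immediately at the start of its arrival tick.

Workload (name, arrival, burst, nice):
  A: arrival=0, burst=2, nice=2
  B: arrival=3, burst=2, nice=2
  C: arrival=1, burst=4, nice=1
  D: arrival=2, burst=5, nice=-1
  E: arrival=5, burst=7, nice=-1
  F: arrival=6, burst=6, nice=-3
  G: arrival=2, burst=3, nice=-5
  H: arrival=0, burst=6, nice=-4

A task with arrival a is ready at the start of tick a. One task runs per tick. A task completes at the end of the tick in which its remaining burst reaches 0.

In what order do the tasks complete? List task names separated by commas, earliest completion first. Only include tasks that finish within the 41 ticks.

t=0: ready={A,H} → run H
t=1: ready={A,C,H} → run H
t=2: ready={A,C,D,G,H} → run G
t=3: ready={A,B,C,D,G,H} → run G
t=4: ready={A,B,C,D,G,H} → run G
t=5: ready={A,B,C,D,E,H} → run H
t=6: ready={A,B,C,D,E,F,H} → run H
t=7: ready={A,B,C,D,E,F,H} → run H
t=8: ready={A,B,C,D,E,F,H} → run H
t=9: ready={A,B,C,D,E,F} → run F
t=10: ready={A,B,C,D,E,F} → run F
t=11: ready={A,B,C,D,E,F} → run F
t=12: ready={A,B,C,D,E,F} → run F
t=13: ready={A,B,C,D,E,F} → run F
t=14: ready={A,B,C,D,E,F} → run F
t=15: ready={A,B,C,D,E} → run D
t=16: ready={A,B,C,D,E} → run D
t=17: ready={A,B,C,D,E} → run D
t=18: ready={A,B,C,D,E} → run D
t=19: ready={A,B,C,D,E} → run D
t=20: ready={A,B,C,E} → run E
t=21: ready={A,B,C,E} → run E
t=22: ready={A,B,C,E} → run E
t=23: ready={A,B,C,E} → run E
t=24: ready={A,B,C,E} → run E
t=25: ready={A,B,C,E} → run E
t=26: ready={A,B,C,E} → run E
t=27: ready={A,B,C} → run C
t=28: ready={A,B,C} → run C
t=29: ready={A,B,C} → run C
t=30: ready={A,B,C} → run C
t=31: ready={A,B} → run A
t=32: ready={A,B} → run A
t=33: ready={B} → run B
t=34: ready={B} → run B
t=35: (idle)
t=36: (idle)
t=37: (idle)
t=38: (idle)
t=39: (idle)
t=40: (idle)

completion order = G, H, F, D, E, C, A, B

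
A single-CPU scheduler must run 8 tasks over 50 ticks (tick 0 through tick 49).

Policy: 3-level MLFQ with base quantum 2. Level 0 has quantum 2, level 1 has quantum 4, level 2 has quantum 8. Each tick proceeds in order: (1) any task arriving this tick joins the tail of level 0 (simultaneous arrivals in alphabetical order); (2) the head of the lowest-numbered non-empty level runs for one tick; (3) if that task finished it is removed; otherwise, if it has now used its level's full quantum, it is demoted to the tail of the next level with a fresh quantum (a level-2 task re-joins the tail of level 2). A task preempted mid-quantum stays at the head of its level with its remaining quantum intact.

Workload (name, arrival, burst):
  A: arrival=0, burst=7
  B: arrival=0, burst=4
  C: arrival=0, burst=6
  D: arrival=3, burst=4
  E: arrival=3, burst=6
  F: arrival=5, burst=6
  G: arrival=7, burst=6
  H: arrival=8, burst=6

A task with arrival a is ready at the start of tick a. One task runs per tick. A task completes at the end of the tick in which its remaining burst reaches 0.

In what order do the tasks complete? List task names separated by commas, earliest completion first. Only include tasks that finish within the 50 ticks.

t=0: L0/L1/L2 = ABC/-/- → run A
t=1: L0/L1/L2 = ABC/-/- → run A
t=2: L0/L1/L2 = BC/A/- → run B
t=3: L0/L1/L2 = BCDE/A/- → run B
t=4: L0/L1/L2 = CDE/AB/- → run C
t=5: L0/L1/L2 = CDEF/AB/- → run C
t=6: L0/L1/L2 = DEF/ABC/- → run D
t=7: L0/L1/L2 = DEFG/ABC/- → run D
t=8: L0/L1/L2 = EFGH/ABCD/- → run E
t=9: L0/L1/L2 = EFGH/ABCD/- → run E
t=10: L0/L1/L2 = FGH/ABCDE/- → run F
t=11: L0/L1/L2 = FGH/ABCDE/- → run F
t=12: L0/L1/L2 = GH/ABCDEF/- → run G
t=13: L0/L1/L2 = GH/ABCDEF/- → run G
t=14: L0/L1/L2 = H/ABCDEFG/- → run H
t=15: L0/L1/L2 = H/ABCDEFG/- → run H
t=16: L0/L1/L2 = -/ABCDEFGH/- → run A
t=17: L0/L1/L2 = -/ABCDEFGH/- → run A
t=18: L0/L1/L2 = -/ABCDEFGH/- → run A
t=19: L0/L1/L2 = -/ABCDEFGH/- → run A
t=20: L0/L1/L2 = -/BCDEFGH/A → run B
t=21: L0/L1/L2 = -/BCDEFGH/A → run B
t=22: L0/L1/L2 = -/CDEFGH/A → run C
t=23: L0/L1/L2 = -/CDEFGH/A → run C
t=24: L0/L1/L2 = -/CDEFGH/A → run C
t=25: L0/L1/L2 = -/CDEFGH/A → run C
t=26: L0/L1/L2 = -/DEFGH/A → run D
t=27: L0/L1/L2 = -/DEFGH/A → run D
t=28: L0/L1/L2 = -/EFGH/A → run E
t=29: L0/L1/L2 = -/EFGH/A → run E
t=30: L0/L1/L2 = -/EFGH/A → run E
t=31: L0/L1/L2 = -/EFGH/A → run E
t=32: L0/L1/L2 = -/FGH/A → run F
t=33: L0/L1/L2 = -/FGH/A → run F
t=34: L0/L1/L2 = -/FGH/A → run F
t=35: L0/L1/L2 = -/FGH/A → run F
t=36: L0/L1/L2 = -/GH/A → run G
t=37: L0/L1/L2 = -/GH/A → run G
t=38: L0/L1/L2 = -/GH/A → run G
t=39: L0/L1/L2 = -/GH/A → run G
t=40: L0/L1/L2 = -/H/A → run H
t=41: L0/L1/L2 = -/H/A → run H
t=42: L0/L1/L2 = -/H/A → run H
t=43: L0/L1/L2 = -/H/A → run H
t=44: L0/L1/L2 = -/-/A → run A
t=45: (idle)
t=46: (idle)
t=47: (idle)
t=48: (idle)
t=49: (idle)

completion order = B, C, D, E, F, G, H, A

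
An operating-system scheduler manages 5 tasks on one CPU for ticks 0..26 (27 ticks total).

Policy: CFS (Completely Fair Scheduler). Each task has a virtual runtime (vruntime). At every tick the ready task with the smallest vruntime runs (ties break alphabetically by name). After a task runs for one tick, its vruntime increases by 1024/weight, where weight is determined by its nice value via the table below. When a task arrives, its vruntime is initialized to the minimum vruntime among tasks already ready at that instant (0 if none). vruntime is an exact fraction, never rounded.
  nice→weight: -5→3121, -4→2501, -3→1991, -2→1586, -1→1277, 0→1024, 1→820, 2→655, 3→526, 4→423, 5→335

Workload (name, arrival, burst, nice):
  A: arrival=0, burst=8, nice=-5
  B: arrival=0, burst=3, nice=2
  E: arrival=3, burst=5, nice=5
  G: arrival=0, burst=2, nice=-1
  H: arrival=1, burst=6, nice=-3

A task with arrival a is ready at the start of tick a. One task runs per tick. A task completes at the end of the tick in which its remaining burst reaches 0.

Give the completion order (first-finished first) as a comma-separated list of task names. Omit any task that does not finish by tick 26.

completion order = G, A, H, B, E

t=0: vr[A=0 B=0 G=0] → run A
t=1: vr[A=1024/3121 B=0 G=0 H=0] → run B
t=2: vr[A=1024/3121 B=1024/655 G=0 H=0] → run G
t=3: vr[A=1024/3121 B=1024/655 E=0 G=1024/1277 H=0] → run E
t=4: vr[A=1024/3121 B=1024/655 E=1024/335 G=1024/1277 H=0] → run H
t=5: vr[A=1024/3121 B=1024/655 E=1024/335 G=1024/1277 H=1024/1991] → run A
t=6: vr[A=2048/3121 B=1024/655 E=1024/335 G=1024/1277 H=1024/1991] → run H
t=7: vr[A=2048/3121 B=1024/655 E=1024/335 G=1024/1277 H=2048/1991] → run A
t=8: vr[A=3072/3121 B=1024/655 E=1024/335 G=1024/1277 H=2048/1991] → run G
t=9: vr[A=3072/3121 B=1024/655 E=1024/335 H=2048/1991] → run A
t=10: vr[A=4096/3121 B=1024/655 E=1024/335 H=2048/1991] → run H
t=11: vr[A=4096/3121 B=1024/655 E=1024/335 H=3072/1991] → run A
t=12: vr[A=5120/3121 B=1024/655 E=1024/335 H=3072/1991] → run H
t=13: vr[A=5120/3121 B=1024/655 E=1024/335 H=4096/1991] → run B
t=14: vr[A=5120/3121 B=2048/655 E=1024/335 H=4096/1991] → run A
t=15: vr[A=6144/3121 B=2048/655 E=1024/335 H=4096/1991] → run A
t=16: vr[A=7168/3121 B=2048/655 E=1024/335 H=4096/1991] → run H
t=17: vr[A=7168/3121 B=2048/655 E=1024/335 H=5120/1991] → run A
t=18: vr[B=2048/655 E=1024/335 H=5120/1991] → run H
t=19: vr[B=2048/655 E=1024/335] → run E
t=20: vr[B=2048/655 E=2048/335] → run B
t=21: vr[E=2048/335] → run E
t=22: vr[E=3072/335] → run E
t=23: vr[E=4096/335] → run E
t=24: (idle)
t=25: (idle)
t=26: (idle)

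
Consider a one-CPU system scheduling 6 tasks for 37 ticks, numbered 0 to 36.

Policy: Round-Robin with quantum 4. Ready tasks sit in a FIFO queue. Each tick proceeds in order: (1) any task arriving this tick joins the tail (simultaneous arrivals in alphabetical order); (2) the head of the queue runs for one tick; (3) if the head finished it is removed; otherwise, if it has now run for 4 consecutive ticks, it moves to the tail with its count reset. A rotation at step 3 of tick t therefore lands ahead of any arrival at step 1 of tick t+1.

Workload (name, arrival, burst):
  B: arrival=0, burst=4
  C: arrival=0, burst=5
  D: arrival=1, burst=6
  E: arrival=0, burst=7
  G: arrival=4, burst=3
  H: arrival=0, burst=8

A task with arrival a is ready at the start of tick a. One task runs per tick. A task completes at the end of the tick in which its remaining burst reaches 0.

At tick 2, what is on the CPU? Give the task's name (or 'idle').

t=0: queue=[B,C,E,H] q_used=0 → run B
t=1: queue=[B,C,E,H,D] q_used=1 → run B
t=2: queue=[B,C,E,H,D] q_used=2 → run B
t=3: queue=[B,C,E,H,D] q_used=3 → run B
t=4: queue=[C,E,H,D,G] q_used=0 → run C
t=5: queue=[C,E,H,D,G] q_used=1 → run C
t=6: queue=[C,E,H,D,G] q_used=2 → run C
t=7: queue=[C,E,H,D,G] q_used=3 → run C
t=8: queue=[E,H,D,G,C] q_used=0 → run E
t=9: queue=[E,H,D,G,C] q_used=1 → run E
t=10: queue=[E,H,D,G,C] q_used=2 → run E
t=11: queue=[E,H,D,G,C] q_used=3 → run E
t=12: queue=[H,D,G,C,E] q_used=0 → run H
t=13: queue=[H,D,G,C,E] q_used=1 → run H
t=14: queue=[H,D,G,C,E] q_used=2 → run H
t=15: queue=[H,D,G,C,E] q_used=3 → run H
t=16: queue=[D,G,C,E,H] q_used=0 → run D
t=17: queue=[D,G,C,E,H] q_used=1 → run D
t=18: queue=[D,G,C,E,H] q_used=2 → run D
t=19: queue=[D,G,C,E,H] q_used=3 → run D
t=20: queue=[G,C,E,H,D] q_used=0 → run G
t=21: queue=[G,C,E,H,D] q_used=1 → run G
t=22: queue=[G,C,E,H,D] q_used=2 → run G
t=23: queue=[C,E,H,D] q_used=0 → run C
t=24: queue=[E,H,D] q_used=0 → run E
t=25: queue=[E,H,D] q_used=1 → run E
t=26: queue=[E,H,D] q_used=2 → run E
t=27: queue=[H,D] q_used=0 → run H
t=28: queue=[H,D] q_used=1 → run H
t=29: queue=[H,D] q_used=2 → run H
t=30: queue=[H,D] q_used=3 → run H
t=31: queue=[D] q_used=0 → run D
t=32: queue=[D] q_used=1 → run D
t=33: (idle)
t=34: (idle)
t=35: (idle)
t=36: (idle)

running at tick 2 = B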